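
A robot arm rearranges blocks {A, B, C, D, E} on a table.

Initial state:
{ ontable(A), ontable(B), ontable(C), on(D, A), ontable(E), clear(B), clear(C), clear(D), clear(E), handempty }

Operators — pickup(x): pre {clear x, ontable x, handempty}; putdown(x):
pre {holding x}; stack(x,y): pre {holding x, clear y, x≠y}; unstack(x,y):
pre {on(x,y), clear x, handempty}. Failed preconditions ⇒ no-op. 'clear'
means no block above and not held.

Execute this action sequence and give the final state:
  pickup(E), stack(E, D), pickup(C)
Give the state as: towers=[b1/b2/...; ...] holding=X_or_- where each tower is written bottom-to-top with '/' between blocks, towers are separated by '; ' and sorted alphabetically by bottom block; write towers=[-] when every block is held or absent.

towers=[A/D/E; B] holding=C

step 1 (pickup(E)): towers=[A/D; B; C] holding=E
step 2 (stack(E, D)): towers=[A/D/E; B; C] holding=-
step 3 (pickup(C)): towers=[A/D/E; B] holding=C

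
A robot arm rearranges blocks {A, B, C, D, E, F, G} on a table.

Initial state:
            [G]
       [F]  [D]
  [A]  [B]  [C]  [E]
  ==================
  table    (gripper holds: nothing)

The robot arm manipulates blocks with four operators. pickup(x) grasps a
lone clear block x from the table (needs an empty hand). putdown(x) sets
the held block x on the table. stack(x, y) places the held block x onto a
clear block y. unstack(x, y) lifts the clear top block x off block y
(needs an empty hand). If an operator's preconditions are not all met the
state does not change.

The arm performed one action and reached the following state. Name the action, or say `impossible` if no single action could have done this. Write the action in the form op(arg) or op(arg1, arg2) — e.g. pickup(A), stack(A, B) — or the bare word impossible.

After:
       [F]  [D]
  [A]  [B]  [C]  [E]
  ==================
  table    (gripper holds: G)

unstack(G, D)

target: towers=[A; B/F; C/D; E] holding=G
     unstack(F, B) → towers=[A; B; C/D/G; E] holding=F
     unstack(G, D) → towers=[A; B/F; C/D; E] holding=G  ← match
         pickup(A) → towers=[B/F; C/D/G; E] holding=A
         pickup(E) → towers=[A; B/F; C/D/G] holding=E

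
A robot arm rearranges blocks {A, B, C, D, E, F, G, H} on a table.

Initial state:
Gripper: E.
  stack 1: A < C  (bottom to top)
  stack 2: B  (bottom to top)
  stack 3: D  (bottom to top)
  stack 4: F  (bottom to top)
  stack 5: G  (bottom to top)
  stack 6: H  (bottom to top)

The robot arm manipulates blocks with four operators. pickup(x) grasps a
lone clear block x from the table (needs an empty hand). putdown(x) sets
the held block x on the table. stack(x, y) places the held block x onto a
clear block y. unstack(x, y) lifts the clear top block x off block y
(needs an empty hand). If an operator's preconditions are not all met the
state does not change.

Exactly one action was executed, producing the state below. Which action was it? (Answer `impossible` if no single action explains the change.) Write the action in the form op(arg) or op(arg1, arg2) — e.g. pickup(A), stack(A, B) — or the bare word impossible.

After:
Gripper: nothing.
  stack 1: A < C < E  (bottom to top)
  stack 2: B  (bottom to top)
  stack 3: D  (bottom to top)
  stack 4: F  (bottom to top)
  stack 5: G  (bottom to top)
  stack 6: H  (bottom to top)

stack(E, C)

target: towers=[A/C/E; B; D; F; G; H] holding=-
        putdown(E) → towers=[A/C; B; D; E; F; G; H] holding=-
       stack(E, G) → towers=[A/C; B; D; F; G/E; H] holding=-
       stack(E, H) → towers=[A/C; B; D; F; G; H/E] holding=-
       stack(E, B) → towers=[A/C; B/E; D; F; G; H] holding=-
       stack(E, F) → towers=[A/C; B; D; F/E; G; H] holding=-
       stack(E, D) → towers=[A/C; B; D/E; F; G; H] holding=-
       stack(E, C) → towers=[A/C/E; B; D; F; G; H] holding=-  ← match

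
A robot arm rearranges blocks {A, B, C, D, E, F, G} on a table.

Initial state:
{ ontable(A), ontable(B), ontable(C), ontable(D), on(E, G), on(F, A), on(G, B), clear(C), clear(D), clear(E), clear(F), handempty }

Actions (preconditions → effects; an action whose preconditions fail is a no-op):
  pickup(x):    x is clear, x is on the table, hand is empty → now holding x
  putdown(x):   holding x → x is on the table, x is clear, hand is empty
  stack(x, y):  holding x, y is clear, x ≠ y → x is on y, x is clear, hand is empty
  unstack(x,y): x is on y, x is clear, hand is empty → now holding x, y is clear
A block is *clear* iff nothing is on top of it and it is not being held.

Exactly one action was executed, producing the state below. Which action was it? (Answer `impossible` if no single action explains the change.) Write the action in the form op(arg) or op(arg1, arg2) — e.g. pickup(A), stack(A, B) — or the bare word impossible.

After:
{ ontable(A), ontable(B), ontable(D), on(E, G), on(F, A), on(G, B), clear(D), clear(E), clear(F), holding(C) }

target: towers=[A/F; B/G/E; D] holding=C
     unstack(F, A) → towers=[A; B/G/E; C; D] holding=F
         pickup(D) → towers=[A/F; B/G/E; C] holding=D
     unstack(E, G) → towers=[A/F; B/G; C; D] holding=E
         pickup(C) → towers=[A/F; B/G/E; D] holding=C  ← match

pickup(C)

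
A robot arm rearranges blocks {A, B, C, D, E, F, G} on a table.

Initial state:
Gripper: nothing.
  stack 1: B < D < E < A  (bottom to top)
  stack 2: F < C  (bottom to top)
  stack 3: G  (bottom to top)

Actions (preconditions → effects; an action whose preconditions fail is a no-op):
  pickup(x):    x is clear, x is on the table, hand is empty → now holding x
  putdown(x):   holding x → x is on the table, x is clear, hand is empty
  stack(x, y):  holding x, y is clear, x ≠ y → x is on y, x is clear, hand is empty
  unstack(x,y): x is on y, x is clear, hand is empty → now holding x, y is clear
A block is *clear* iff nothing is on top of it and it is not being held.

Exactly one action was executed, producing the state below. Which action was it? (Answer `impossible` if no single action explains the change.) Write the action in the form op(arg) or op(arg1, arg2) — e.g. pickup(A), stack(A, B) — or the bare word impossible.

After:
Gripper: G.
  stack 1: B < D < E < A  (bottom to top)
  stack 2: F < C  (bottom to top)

pickup(G)

target: towers=[B/D/E/A; F/C] holding=G
         pickup(G) → towers=[B/D/E/A; F/C] holding=G  ← match
     unstack(A, E) → towers=[B/D/E; F/C; G] holding=A
     unstack(C, F) → towers=[B/D/E/A; F; G] holding=C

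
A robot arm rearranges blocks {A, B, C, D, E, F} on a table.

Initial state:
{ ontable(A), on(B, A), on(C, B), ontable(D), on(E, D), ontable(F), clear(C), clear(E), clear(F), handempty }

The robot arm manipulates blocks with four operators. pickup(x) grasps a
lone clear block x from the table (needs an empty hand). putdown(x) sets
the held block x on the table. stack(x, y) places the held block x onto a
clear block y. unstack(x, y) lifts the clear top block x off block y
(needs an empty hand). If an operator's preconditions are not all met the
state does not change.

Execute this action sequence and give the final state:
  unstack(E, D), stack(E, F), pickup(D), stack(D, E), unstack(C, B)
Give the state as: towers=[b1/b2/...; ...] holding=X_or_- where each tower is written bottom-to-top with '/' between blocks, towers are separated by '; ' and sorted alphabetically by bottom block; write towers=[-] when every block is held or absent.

towers=[A/B; F/E/D] holding=C

step 1 (unstack(E, D)): towers=[A/B/C; D; F] holding=E
step 2 (stack(E, F)): towers=[A/B/C; D; F/E] holding=-
step 3 (pickup(D)): towers=[A/B/C; F/E] holding=D
step 4 (stack(D, E)): towers=[A/B/C; F/E/D] holding=-
step 5 (unstack(C, B)): towers=[A/B; F/E/D] holding=C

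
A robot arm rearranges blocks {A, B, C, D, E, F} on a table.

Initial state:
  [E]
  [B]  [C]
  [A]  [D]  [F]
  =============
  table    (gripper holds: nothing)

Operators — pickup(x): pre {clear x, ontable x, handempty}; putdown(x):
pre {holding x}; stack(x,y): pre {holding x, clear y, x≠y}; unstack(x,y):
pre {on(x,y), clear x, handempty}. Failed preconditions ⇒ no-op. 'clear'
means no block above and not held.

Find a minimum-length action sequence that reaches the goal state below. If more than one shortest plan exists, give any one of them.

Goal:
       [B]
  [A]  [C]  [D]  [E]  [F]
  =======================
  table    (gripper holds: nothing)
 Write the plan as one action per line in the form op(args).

step 1 (unstack(E, B)): towers=[A/B; D/C; F] holding=E
step 2 (putdown(E)): towers=[A/B; D/C; E; F] holding=-
step 3 (unstack(C, D)): towers=[A/B; D; E; F] holding=C
step 4 (putdown(C)): towers=[A/B; C; D; E; F] holding=-
step 5 (unstack(B, A)): towers=[A; C; D; E; F] holding=B
step 6 (stack(B, C)): towers=[A; C/B; D; E; F] holding=-
goal check: towers=[A; C/B; D; E; F] holding=- — reached (length 6, optimal by BFS)

unstack(E, B)
putdown(E)
unstack(C, D)
putdown(C)
unstack(B, A)
stack(B, C)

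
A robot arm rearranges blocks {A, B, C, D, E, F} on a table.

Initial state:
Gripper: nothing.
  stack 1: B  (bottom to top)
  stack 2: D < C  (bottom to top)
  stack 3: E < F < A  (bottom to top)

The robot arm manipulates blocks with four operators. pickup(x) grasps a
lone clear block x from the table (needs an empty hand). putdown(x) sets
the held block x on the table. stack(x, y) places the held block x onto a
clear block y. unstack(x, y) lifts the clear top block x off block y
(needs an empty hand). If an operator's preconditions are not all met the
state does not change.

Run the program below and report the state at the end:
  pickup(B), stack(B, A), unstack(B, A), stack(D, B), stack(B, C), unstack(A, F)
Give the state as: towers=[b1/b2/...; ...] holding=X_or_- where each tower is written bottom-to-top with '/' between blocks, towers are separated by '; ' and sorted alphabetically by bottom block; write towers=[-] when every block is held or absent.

towers=[D/C/B; E/F] holding=A

step 1 (pickup(B)): towers=[D/C; E/F/A] holding=B
step 2 (stack(B, A)): towers=[D/C; E/F/A/B] holding=-
step 3 (unstack(B, A)): towers=[D/C; E/F/A] holding=B
step 4 (stack(D, B)) [no-op]: towers=[D/C; E/F/A] holding=B
step 5 (stack(B, C)): towers=[D/C/B; E/F/A] holding=-
step 6 (unstack(A, F)): towers=[D/C/B; E/F] holding=A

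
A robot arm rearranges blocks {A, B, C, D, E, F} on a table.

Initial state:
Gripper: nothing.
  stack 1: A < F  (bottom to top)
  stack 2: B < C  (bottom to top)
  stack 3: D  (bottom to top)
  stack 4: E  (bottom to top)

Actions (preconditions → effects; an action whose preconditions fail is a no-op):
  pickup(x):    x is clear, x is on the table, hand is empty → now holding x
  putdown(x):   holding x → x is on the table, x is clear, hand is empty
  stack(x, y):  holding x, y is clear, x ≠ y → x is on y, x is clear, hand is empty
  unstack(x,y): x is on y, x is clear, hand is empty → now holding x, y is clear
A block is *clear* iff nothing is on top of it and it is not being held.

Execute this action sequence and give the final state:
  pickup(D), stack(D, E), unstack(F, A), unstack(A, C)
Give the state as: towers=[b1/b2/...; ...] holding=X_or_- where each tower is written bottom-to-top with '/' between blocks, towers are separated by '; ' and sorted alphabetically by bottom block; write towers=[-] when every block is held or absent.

step 1 (pickup(D)): towers=[A/F; B/C; E] holding=D
step 2 (stack(D, E)): towers=[A/F; B/C; E/D] holding=-
step 3 (unstack(F, A)): towers=[A; B/C; E/D] holding=F
step 4 (unstack(A, C)) [no-op]: towers=[A; B/C; E/D] holding=F

towers=[A; B/C; E/D] holding=F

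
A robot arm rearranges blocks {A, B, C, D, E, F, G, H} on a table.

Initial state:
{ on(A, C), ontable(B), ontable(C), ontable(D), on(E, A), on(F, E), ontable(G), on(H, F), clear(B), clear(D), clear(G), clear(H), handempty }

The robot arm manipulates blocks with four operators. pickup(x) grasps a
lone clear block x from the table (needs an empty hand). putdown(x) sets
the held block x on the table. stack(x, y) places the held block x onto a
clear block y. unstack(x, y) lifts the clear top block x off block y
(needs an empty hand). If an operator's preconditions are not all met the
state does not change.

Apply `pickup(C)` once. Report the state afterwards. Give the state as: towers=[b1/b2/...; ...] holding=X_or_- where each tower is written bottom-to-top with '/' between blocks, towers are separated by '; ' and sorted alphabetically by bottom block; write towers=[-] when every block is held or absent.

towers=[B; C/A/E/F/H; D; G] holding=-

before: towers=[B; C/A/E/F/H; D; G] holding=-
pre[pickup(C)]: clear(C) ✗, ontable(C) ✓, handempty ✓
clear(C) unmet → pickup(C) is a no-op
after:  towers=[B; C/A/E/F/H; D; G] holding=-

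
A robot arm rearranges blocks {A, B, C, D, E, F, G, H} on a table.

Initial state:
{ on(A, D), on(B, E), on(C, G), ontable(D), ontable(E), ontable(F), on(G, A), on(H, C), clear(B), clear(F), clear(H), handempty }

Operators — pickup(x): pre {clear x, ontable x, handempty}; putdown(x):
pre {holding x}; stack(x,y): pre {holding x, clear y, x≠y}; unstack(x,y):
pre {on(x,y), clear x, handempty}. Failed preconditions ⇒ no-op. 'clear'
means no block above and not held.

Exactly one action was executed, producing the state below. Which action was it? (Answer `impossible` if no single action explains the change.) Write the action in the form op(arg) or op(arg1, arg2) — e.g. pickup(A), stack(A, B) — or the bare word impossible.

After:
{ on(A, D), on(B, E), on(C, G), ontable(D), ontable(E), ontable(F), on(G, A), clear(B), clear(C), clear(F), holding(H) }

unstack(H, C)

target: towers=[D/A/G/C; E/B; F] holding=H
     unstack(H, C) → towers=[D/A/G/C; E/B; F] holding=H  ← match
     unstack(B, E) → towers=[D/A/G/C/H; E; F] holding=B
         pickup(F) → towers=[D/A/G/C/H; E/B] holding=F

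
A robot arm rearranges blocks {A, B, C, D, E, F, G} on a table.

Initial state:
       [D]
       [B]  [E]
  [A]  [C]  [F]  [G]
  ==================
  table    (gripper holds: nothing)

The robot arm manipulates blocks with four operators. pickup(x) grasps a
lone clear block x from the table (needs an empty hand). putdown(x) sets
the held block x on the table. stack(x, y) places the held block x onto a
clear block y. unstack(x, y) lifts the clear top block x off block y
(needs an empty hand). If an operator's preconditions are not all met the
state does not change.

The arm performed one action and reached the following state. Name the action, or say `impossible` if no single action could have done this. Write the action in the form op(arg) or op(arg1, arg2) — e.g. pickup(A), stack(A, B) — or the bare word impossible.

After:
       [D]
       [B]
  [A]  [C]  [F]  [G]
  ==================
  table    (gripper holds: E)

target: towers=[A; C/B/D; F; G] holding=E
         pickup(G) → towers=[A; C/B/D; F/E] holding=G
     unstack(D, B) → towers=[A; C/B; F/E; G] holding=D
         pickup(A) → towers=[C/B/D; F/E; G] holding=A
     unstack(E, F) → towers=[A; C/B/D; F; G] holding=E  ← match

unstack(E, F)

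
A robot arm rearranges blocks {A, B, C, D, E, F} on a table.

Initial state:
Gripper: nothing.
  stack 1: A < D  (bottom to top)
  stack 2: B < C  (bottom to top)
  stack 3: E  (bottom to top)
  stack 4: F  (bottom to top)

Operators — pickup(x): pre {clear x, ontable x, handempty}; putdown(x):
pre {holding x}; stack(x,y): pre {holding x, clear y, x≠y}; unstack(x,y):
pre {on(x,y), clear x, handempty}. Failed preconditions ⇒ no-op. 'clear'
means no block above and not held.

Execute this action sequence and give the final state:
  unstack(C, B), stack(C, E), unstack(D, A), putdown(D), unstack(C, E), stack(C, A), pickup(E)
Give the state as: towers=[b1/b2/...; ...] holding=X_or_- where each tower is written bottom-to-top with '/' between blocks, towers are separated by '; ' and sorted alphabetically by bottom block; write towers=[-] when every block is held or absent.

step 1 (unstack(C, B)): towers=[A/D; B; E; F] holding=C
step 2 (stack(C, E)): towers=[A/D; B; E/C; F] holding=-
step 3 (unstack(D, A)): towers=[A; B; E/C; F] holding=D
step 4 (putdown(D)): towers=[A; B; D; E/C; F] holding=-
step 5 (unstack(C, E)): towers=[A; B; D; E; F] holding=C
step 6 (stack(C, A)): towers=[A/C; B; D; E; F] holding=-
step 7 (pickup(E)): towers=[A/C; B; D; F] holding=E

towers=[A/C; B; D; F] holding=E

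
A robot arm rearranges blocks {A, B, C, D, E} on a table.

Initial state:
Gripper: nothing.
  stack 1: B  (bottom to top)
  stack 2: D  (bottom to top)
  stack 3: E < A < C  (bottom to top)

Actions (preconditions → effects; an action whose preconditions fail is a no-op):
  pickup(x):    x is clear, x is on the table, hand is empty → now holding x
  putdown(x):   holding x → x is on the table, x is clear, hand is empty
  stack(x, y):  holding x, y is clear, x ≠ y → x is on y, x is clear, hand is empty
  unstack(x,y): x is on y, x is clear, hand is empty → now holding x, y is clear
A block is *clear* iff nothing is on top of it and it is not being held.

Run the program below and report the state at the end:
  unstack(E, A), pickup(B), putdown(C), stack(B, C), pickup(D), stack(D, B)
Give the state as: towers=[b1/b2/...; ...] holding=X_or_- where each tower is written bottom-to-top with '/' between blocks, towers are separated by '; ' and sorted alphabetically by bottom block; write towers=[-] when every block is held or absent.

step 1 (unstack(E, A)) [no-op]: towers=[B; D; E/A/C] holding=-
step 2 (pickup(B)): towers=[D; E/A/C] holding=B
step 3 (putdown(C)) [no-op]: towers=[D; E/A/C] holding=B
step 4 (stack(B, C)): towers=[D; E/A/C/B] holding=-
step 5 (pickup(D)): towers=[E/A/C/B] holding=D
step 6 (stack(D, B)): towers=[E/A/C/B/D] holding=-

towers=[E/A/C/B/D] holding=-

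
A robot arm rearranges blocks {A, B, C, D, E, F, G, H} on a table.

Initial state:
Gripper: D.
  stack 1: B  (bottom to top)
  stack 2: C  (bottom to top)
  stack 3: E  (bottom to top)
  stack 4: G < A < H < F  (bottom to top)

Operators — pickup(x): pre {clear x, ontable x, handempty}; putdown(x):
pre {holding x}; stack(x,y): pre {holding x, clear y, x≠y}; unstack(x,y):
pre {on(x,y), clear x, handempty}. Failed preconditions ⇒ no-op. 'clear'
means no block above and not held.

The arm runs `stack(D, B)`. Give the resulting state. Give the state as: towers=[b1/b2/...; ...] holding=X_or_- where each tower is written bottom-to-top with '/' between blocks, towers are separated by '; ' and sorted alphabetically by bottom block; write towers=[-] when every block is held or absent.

before: towers=[B; C; E; G/A/H/F] holding=D
pre[stack(D, B)]: holding(D) ✓, clear(B) ✓, D≠B ✓
all met → apply stack(D, B)
after:  towers=[B/D; C; E; G/A/H/F] holding=-

towers=[B/D; C; E; G/A/H/F] holding=-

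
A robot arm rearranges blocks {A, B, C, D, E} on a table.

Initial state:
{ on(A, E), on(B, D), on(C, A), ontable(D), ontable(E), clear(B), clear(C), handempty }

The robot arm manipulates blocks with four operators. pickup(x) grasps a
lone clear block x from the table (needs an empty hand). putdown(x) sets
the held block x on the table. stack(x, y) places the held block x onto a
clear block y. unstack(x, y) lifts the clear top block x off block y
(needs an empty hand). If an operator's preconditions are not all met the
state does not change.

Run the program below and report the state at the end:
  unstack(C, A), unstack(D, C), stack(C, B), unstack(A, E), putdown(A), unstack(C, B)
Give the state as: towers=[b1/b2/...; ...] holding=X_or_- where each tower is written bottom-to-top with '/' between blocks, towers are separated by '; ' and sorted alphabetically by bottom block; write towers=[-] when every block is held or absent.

step 1 (unstack(C, A)): towers=[D/B; E/A] holding=C
step 2 (unstack(D, C)) [no-op]: towers=[D/B; E/A] holding=C
step 3 (stack(C, B)): towers=[D/B/C; E/A] holding=-
step 4 (unstack(A, E)): towers=[D/B/C; E] holding=A
step 5 (putdown(A)): towers=[A; D/B/C; E] holding=-
step 6 (unstack(C, B)): towers=[A; D/B; E] holding=C

towers=[A; D/B; E] holding=C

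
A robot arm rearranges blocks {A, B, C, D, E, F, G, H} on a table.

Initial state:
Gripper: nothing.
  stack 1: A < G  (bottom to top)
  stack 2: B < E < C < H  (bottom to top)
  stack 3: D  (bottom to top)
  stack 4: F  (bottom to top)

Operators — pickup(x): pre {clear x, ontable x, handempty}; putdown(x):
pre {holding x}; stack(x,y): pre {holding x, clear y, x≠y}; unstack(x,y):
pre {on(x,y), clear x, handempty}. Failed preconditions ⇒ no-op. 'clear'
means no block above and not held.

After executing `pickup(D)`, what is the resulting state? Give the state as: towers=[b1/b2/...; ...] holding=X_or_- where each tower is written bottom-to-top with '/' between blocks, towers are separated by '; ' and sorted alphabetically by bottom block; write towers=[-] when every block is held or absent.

before: towers=[A/G; B/E/C/H; D; F] holding=-
pre[pickup(D)]: clear(D) yes, ontable(D) yes, handempty yes
all met → apply pickup(D)
after:  towers=[A/G; B/E/C/H; F] holding=D

towers=[A/G; B/E/C/H; F] holding=D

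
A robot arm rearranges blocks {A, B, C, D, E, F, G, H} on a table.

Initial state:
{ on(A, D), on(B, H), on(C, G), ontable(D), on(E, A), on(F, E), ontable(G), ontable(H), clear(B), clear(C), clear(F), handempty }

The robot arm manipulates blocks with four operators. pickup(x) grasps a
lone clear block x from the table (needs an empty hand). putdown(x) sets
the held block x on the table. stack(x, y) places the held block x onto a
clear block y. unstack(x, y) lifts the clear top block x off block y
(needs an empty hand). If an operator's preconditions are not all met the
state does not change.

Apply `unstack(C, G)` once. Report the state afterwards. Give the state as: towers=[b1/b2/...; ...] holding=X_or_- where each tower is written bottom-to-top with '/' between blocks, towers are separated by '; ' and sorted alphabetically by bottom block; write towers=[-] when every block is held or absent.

towers=[D/A/E/F; G; H/B] holding=C

before: towers=[D/A/E/F; G/C; H/B] holding=-
pre[unstack(C, G)]: on(C,G) ok, clear(C) ok, handempty ok
all met → apply unstack(C, G)
after:  towers=[D/A/E/F; G; H/B] holding=C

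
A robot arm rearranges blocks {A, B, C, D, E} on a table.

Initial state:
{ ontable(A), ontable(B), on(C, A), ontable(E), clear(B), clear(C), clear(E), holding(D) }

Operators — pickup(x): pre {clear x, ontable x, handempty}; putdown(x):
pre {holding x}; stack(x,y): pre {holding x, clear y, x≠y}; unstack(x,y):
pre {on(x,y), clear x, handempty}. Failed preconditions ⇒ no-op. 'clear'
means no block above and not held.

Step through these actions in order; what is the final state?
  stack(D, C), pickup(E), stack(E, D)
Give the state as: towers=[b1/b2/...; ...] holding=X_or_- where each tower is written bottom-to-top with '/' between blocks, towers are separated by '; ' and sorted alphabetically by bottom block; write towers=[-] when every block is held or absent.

towers=[A/C/D/E; B] holding=-

step 1 (stack(D, C)): towers=[A/C/D; B; E] holding=-
step 2 (pickup(E)): towers=[A/C/D; B] holding=E
step 3 (stack(E, D)): towers=[A/C/D/E; B] holding=-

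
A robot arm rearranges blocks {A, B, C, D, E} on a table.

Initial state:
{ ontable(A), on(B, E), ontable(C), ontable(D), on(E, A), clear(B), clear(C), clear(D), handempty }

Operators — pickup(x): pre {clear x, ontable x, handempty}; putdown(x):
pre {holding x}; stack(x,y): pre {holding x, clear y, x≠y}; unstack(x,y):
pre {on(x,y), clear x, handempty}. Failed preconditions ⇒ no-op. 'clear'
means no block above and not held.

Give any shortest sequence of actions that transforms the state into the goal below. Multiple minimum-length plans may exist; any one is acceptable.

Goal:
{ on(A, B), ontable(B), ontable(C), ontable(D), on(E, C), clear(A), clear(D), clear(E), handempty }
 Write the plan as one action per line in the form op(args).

unstack(B, E)
putdown(B)
unstack(E, A)
stack(E, C)
pickup(A)
stack(A, B)

step 1 (unstack(B, E)): towers=[A/E; C; D] holding=B
step 2 (putdown(B)): towers=[A/E; B; C; D] holding=-
step 3 (unstack(E, A)): towers=[A; B; C; D] holding=E
step 4 (stack(E, C)): towers=[A; B; C/E; D] holding=-
step 5 (pickup(A)): towers=[B; C/E; D] holding=A
step 6 (stack(A, B)): towers=[B/A; C/E; D] holding=-
goal check: towers=[B/A; C/E; D] holding=- — reached (length 6, optimal by BFS)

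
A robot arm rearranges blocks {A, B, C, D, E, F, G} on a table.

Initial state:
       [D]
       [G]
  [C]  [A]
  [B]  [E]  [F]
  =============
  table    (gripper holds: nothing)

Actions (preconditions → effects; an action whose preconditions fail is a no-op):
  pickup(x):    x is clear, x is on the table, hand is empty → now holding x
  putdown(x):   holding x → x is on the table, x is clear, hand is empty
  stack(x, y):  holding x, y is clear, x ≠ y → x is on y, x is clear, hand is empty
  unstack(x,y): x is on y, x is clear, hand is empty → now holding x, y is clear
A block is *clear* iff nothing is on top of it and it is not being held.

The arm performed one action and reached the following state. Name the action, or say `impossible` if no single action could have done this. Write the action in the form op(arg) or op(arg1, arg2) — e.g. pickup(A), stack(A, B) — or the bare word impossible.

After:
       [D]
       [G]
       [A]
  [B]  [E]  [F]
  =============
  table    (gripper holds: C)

unstack(C, B)

target: towers=[B; E/A/G/D; F] holding=C
         pickup(F) → towers=[B/C; E/A/G/D] holding=F
     unstack(D, G) → towers=[B/C; E/A/G; F] holding=D
     unstack(C, B) → towers=[B; E/A/G/D; F] holding=C  ← match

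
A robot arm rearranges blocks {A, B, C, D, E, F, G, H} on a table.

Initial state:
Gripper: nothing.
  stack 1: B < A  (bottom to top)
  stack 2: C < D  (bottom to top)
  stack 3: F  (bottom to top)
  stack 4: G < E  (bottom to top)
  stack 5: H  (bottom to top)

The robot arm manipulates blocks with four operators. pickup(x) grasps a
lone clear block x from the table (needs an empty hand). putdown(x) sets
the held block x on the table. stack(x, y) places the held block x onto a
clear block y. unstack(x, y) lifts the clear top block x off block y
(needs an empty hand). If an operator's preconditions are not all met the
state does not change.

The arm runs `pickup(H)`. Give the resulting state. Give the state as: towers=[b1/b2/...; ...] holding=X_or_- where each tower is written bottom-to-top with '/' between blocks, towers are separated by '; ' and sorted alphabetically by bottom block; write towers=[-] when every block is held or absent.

before: towers=[B/A; C/D; F; G/E; H] holding=-
pre[pickup(H)]: clear(H) yes, ontable(H) yes, handempty yes
all met → apply pickup(H)
after:  towers=[B/A; C/D; F; G/E] holding=H

towers=[B/A; C/D; F; G/E] holding=H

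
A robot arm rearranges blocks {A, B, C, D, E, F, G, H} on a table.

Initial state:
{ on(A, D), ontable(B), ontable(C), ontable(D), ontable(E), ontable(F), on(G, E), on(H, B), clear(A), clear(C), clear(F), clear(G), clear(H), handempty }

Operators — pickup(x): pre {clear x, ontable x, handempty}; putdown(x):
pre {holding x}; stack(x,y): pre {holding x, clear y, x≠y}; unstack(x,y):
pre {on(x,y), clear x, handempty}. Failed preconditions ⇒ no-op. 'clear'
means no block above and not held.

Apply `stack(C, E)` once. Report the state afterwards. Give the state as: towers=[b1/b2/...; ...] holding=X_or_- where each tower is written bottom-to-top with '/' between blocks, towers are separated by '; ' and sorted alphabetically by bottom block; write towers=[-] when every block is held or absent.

before: towers=[B/H; C; D/A; E/G; F] holding=-
pre[stack(C, E)]: holding(C) no, clear(E) no, C≠E yes
holding(C), clear(E) unmet → stack(C, E) is a no-op
after:  towers=[B/H; C; D/A; E/G; F] holding=-

towers=[B/H; C; D/A; E/G; F] holding=-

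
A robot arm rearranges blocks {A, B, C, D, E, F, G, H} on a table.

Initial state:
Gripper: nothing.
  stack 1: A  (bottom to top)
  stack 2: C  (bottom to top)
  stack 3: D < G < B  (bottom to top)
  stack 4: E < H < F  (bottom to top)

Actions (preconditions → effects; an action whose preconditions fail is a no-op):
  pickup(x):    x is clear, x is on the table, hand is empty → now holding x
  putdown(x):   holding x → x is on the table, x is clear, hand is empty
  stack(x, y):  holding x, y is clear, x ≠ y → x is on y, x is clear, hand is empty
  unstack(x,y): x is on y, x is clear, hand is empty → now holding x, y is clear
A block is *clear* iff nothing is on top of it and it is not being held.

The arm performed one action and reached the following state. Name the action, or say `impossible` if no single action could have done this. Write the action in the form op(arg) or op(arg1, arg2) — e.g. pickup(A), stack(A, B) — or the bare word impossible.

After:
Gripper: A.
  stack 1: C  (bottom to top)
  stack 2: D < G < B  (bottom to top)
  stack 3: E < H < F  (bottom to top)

target: towers=[C; D/G/B; E/H/F] holding=A
         pickup(A) → towers=[C; D/G/B; E/H/F] holding=A  ← match
     unstack(B, G) → towers=[A; C; D/G; E/H/F] holding=B
     unstack(F, H) → towers=[A; C; D/G/B; E/H] holding=F
         pickup(C) → towers=[A; D/G/B; E/H/F] holding=C

pickup(A)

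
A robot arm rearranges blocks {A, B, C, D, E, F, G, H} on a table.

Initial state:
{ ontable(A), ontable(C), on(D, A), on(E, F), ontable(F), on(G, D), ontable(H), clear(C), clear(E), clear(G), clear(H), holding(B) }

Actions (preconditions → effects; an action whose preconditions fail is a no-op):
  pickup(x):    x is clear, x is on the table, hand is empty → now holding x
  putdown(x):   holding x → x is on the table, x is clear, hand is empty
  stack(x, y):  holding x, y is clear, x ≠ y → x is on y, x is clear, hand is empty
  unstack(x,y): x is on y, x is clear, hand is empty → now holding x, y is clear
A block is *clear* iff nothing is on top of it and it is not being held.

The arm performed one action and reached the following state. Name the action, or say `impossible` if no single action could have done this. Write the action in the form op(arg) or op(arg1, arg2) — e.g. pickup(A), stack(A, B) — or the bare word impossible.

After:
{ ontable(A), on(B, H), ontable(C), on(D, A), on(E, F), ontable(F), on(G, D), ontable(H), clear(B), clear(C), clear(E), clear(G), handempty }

stack(B, H)

target: towers=[A/D/G; C; F/E; H/B] holding=-
        putdown(B) → towers=[A/D/G; B; C; F/E; H] holding=-
       stack(B, G) → towers=[A/D/G/B; C; F/E; H] holding=-
       stack(B, E) → towers=[A/D/G; C; F/E/B; H] holding=-
       stack(B, H) → towers=[A/D/G; C; F/E; H/B] holding=-  ← match
       stack(B, C) → towers=[A/D/G; C/B; F/E; H] holding=-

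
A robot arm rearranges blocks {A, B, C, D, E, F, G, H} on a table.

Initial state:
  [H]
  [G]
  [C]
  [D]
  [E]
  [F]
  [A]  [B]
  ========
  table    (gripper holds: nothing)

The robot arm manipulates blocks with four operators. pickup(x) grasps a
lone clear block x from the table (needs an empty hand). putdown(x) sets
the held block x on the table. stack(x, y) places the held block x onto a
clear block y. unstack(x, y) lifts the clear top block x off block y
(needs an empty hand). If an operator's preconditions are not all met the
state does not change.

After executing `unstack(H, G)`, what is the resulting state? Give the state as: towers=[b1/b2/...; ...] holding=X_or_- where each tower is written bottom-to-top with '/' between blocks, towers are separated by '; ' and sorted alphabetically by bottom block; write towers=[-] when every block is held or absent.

before: towers=[A/F/E/D/C/G/H; B] holding=-
pre[unstack(H, G)]: on(H,G) ✓, clear(H) ✓, handempty ✓
all met → apply unstack(H, G)
after:  towers=[A/F/E/D/C/G; B] holding=H

towers=[A/F/E/D/C/G; B] holding=H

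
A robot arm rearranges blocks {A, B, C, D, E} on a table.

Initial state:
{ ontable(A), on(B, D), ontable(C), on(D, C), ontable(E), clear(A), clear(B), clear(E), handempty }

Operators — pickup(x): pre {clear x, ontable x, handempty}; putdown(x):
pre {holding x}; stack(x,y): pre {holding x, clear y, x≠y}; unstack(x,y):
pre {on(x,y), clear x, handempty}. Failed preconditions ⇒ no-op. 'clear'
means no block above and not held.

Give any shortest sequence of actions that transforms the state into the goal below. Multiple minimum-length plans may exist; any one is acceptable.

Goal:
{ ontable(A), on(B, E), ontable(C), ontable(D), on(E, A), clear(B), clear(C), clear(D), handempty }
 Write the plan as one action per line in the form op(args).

step 1 (pickup(E)): towers=[A; C/D/B] holding=E
step 2 (stack(E, A)): towers=[A/E; C/D/B] holding=-
step 3 (unstack(B, D)): towers=[A/E; C/D] holding=B
step 4 (stack(B, E)): towers=[A/E/B; C/D] holding=-
step 5 (unstack(D, C)): towers=[A/E/B; C] holding=D
step 6 (putdown(D)): towers=[A/E/B; C; D] holding=-
goal check: towers=[A/E/B; C; D] holding=- — reached (length 6, optimal by BFS)

pickup(E)
stack(E, A)
unstack(B, D)
stack(B, E)
unstack(D, C)
putdown(D)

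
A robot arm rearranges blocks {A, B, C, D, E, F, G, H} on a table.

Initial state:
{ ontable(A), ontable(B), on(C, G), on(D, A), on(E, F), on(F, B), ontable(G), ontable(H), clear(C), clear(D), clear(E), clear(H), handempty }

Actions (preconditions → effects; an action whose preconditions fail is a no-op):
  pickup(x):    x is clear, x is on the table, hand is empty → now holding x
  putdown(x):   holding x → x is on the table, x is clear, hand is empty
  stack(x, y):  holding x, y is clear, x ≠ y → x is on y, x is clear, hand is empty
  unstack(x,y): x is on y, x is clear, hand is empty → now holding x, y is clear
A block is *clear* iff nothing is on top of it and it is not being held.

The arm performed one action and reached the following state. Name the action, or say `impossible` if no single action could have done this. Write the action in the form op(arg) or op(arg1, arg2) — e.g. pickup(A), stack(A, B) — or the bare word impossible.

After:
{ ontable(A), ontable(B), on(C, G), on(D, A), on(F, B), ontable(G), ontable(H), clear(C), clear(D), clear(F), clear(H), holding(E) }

unstack(E, F)

target: towers=[A/D; B/F; G/C; H] holding=E
     unstack(E, F) → towers=[A/D; B/F; G/C; H] holding=E  ← match
         pickup(H) → towers=[A/D; B/F/E; G/C] holding=H
     unstack(D, A) → towers=[A; B/F/E; G/C; H] holding=D
     unstack(C, G) → towers=[A/D; B/F/E; G; H] holding=C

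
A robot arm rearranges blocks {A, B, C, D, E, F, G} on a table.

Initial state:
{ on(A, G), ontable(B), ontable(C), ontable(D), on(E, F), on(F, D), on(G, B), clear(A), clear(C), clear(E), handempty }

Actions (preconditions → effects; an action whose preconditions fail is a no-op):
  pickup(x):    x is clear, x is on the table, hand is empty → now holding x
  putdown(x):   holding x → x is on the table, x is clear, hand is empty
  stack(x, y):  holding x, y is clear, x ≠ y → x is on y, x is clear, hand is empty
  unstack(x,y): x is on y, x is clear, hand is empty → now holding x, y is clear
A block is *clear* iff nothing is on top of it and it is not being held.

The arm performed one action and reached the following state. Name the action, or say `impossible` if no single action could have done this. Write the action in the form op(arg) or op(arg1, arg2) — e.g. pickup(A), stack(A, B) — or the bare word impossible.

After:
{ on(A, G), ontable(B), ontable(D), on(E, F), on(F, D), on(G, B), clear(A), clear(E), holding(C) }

target: towers=[B/G/A; D/F/E] holding=C
     unstack(A, G) → towers=[B/G; C; D/F/E] holding=A
     unstack(E, F) → towers=[B/G/A; C; D/F] holding=E
         pickup(C) → towers=[B/G/A; D/F/E] holding=C  ← match

pickup(C)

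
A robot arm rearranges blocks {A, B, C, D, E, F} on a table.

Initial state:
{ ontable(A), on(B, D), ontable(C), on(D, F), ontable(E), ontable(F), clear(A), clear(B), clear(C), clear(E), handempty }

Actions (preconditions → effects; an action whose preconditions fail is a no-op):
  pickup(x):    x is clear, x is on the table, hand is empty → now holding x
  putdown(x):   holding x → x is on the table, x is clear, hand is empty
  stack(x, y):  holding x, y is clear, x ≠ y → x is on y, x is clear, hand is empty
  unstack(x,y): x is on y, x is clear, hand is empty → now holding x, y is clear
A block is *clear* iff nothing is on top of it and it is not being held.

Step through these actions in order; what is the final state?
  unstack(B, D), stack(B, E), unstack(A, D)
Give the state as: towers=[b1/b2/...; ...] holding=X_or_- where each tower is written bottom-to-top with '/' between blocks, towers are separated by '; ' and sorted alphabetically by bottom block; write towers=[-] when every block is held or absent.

step 1 (unstack(B, D)): towers=[A; C; E; F/D] holding=B
step 2 (stack(B, E)): towers=[A; C; E/B; F/D] holding=-
step 3 (unstack(A, D)) [no-op]: towers=[A; C; E/B; F/D] holding=-

towers=[A; C; E/B; F/D] holding=-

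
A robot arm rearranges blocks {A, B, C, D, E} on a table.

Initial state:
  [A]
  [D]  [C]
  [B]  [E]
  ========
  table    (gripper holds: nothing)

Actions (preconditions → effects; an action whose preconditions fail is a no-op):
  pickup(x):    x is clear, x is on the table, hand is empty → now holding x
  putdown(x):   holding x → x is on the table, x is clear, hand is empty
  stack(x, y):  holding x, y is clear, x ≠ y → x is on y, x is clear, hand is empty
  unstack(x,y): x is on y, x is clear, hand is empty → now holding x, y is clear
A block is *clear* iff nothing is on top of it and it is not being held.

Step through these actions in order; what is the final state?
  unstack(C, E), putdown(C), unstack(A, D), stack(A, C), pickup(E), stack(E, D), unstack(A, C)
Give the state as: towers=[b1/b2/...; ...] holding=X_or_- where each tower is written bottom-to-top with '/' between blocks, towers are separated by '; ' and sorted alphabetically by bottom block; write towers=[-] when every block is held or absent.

step 1 (unstack(C, E)): towers=[B/D/A; E] holding=C
step 2 (putdown(C)): towers=[B/D/A; C; E] holding=-
step 3 (unstack(A, D)): towers=[B/D; C; E] holding=A
step 4 (stack(A, C)): towers=[B/D; C/A; E] holding=-
step 5 (pickup(E)): towers=[B/D; C/A] holding=E
step 6 (stack(E, D)): towers=[B/D/E; C/A] holding=-
step 7 (unstack(A, C)): towers=[B/D/E; C] holding=A

towers=[B/D/E; C] holding=A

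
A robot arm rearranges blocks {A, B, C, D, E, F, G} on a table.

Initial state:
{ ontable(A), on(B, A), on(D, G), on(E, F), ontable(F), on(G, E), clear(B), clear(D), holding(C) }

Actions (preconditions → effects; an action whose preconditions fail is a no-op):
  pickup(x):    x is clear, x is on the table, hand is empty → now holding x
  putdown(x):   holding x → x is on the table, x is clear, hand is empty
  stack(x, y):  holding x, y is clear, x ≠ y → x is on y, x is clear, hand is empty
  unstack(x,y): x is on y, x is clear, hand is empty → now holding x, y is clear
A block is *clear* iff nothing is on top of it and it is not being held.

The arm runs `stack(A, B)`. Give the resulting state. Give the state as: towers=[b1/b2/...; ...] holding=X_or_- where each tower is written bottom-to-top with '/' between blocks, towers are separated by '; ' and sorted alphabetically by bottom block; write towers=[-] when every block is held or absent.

before: towers=[A/B; F/E/G/D] holding=C
pre[stack(A, B)]: holding(A) ✗, clear(B) ✓, A≠B ✓
holding(A) unmet → stack(A, B) is a no-op
after:  towers=[A/B; F/E/G/D] holding=C

towers=[A/B; F/E/G/D] holding=C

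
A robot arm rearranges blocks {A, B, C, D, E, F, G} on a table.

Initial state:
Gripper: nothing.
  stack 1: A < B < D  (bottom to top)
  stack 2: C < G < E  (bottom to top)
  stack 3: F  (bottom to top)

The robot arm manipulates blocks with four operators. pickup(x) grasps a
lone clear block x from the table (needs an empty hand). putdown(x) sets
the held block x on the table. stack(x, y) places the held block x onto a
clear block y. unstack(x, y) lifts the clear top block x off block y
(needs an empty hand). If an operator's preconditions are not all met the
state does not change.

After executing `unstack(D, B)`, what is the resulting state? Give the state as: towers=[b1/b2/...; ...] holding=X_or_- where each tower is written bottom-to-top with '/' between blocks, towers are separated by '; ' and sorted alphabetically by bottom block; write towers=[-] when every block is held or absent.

towers=[A/B; C/G/E; F] holding=D

before: towers=[A/B/D; C/G/E; F] holding=-
pre[unstack(D, B)]: on(D,B) ✓, clear(D) ✓, handempty ✓
all met → apply unstack(D, B)
after:  towers=[A/B; C/G/E; F] holding=D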